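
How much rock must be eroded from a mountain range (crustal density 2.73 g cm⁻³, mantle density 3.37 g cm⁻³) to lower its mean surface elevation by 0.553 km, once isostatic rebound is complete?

Net drop Δ = e − u = e − e ρ_c/ρ_m = e (ρ_m − ρ_c)/ρ_m.
e = Δ ρ_m/(ρ_m − ρ_c) = 0.553 km × 3.37/0.64 = 2.91 km.

2.91 km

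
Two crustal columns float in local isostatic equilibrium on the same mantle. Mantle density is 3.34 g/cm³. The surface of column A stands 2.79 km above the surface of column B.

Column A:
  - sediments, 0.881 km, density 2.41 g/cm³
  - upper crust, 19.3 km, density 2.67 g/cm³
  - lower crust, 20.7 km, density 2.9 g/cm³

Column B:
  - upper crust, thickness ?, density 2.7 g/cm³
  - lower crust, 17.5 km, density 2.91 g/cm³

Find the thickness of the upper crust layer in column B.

Take the compensation level at the base of the deeper column (depth z_c below the surface of column A) and equate Σ ρ_i t_i down to z_c; mantle fills any gap and the z_c terms cancel.
Column A: 0.881×2.41 + 19.3×2.67 + 20.7×2.9 + (z_c − 40.881)×3.34
Column B: 2.79×0 + x×2.7 + 17.5×2.91 + (z_c − 2.79 − 17.5 − x)×3.34
The z_c×3.34 term appears on both sides and cancels. Collect the known terms of each column as K = Σ(ρt)_known − 3.34 × (depth of known layers): K_A = 113.68421 − 3.34×40.881 = −22.85833; K_B = 50.925 − 3.34×(2.79 + 17.5) = −16.8436.
Balance: K_A = K_B − x×(3.34 − 2.7), so x = (K_B − K_A)/(3.34 − 2.7) = 6.01473/0.64 = 9.4 km.

9.4 km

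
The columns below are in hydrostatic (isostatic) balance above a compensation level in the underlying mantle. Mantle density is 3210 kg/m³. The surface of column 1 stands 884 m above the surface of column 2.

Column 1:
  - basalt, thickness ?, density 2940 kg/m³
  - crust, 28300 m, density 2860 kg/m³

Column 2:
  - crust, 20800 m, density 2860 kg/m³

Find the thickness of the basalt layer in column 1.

Take the compensation level at the base of the deeper column (depth z_c below the surface of column 1) and equate Σ ρ_i t_i down to z_c; mantle fills any gap and the z_c terms cancel.
Column 1: x×2940 + 28300×2860 + (z_c − 28300 − x)×3210
Column 2: 884×0 + 20800×2860 + (z_c − 884 − 20800)×3210
The z_c×3210 term appears on both sides and cancels. Collect the known terms of each column as K = Σ(ρt)_known − 3210 × (depth of known layers): K_1 = 80938000 − 3210×28300 = −9905000; K_2 = 59488000 − 3210×(884 + 20800) = −10117640.
Balance: K_1 − x×(3210 − 2940) = K_2, so x = (K_1 − K_2)/(3210 − 2940) = 212640/270 = 788 m.

788 m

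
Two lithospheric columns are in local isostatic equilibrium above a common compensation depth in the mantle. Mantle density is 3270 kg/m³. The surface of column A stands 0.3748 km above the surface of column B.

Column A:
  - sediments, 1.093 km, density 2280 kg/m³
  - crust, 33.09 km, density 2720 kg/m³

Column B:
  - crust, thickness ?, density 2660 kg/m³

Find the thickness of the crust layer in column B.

29.6 km

Take the compensation level at the base of the deeper column (depth z_c below the surface of column A) and equate Σ ρ_i t_i down to z_c; mantle fills any gap and the z_c terms cancel.
Column A: 1.093×2280 + 33.09×2720 + (z_c − 34.183)×3270
Column B: 0.3748×0 + x×2660 + (z_c − 0.3748 − 0 − x)×3270
The z_c×3270 term appears on both sides and cancels. Collect the known terms of each column as K = Σ(ρt)_known − 3270 × (depth of known layers): K_A = 92496.84 − 3270×34.183 = −19281.57; K_B = 0 − 3270×(0.3748 + 0) = −1225.596.
Balance: K_A = K_B − x×(3270 − 2660), so x = (K_B − K_A)/(3270 − 2660) = 18056/610 = 29.6 km.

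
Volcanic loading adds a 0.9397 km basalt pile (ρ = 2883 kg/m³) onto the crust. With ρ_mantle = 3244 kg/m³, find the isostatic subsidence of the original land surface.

0.835 km

Subaerial loading: s = t ρ_load / ρ_m.
s = 0.9397 km × 2883/3244 = 0.835 km.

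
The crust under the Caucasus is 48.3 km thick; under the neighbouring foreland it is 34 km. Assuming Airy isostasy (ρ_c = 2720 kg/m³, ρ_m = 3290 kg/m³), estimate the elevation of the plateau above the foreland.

Excess crust Δ = 48.3 km − 34 km = 14.3 km, split between elevation h and root r with h + r = Δ.
Airy balance ρ_c h = (ρ_m − ρ_c) r gives r = h ρ_c/(ρ_m − ρ_c), so h (1 + ρ_c/(ρ_m − ρ_c)) = Δ, i.e. h = Δ (ρ_m − ρ_c)/ρ_m.
h = 14.3 km × 570/3290 = 2.48 km.

2.48 km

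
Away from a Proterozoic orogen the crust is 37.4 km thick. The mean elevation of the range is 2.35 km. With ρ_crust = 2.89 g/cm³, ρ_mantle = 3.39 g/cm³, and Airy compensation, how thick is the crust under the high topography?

Root depth r = h ρ_c / (ρ_m − ρ_c) = 2.35 km × 2.89 / 0.5 = 13.58 km.
Total thickness = T + h + r = 37.4 km + 2.35 km + 13.58 km = 53.3 km.

53.3 km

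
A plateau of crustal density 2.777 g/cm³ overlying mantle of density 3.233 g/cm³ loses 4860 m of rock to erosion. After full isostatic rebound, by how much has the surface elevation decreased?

685 m

Rebound u = e ρ_c/ρ_m = 4860 m × 2.777/3.233 = 4175 m.
Net surface drop = e − u = 4860 m − 4175 m = e (ρ_m − ρ_c)/ρ_m = 685 m.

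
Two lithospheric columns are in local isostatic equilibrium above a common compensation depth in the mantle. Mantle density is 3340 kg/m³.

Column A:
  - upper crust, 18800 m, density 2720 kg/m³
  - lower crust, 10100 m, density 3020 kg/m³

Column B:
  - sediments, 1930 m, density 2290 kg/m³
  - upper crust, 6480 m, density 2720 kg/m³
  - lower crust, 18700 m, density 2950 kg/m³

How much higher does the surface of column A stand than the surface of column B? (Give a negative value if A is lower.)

For any compensation level in the mantle, the mantle terms cancel and isostasy reduces to e = (Σt_A − Σt_B) − (Σ(ρt)_A − Σ(ρt)_B) / ρ_m.
Σt_A = 28900 m; Σt_B = 27110 m; Σ(ρt)_A = 81638000; Σ(ρt)_B = 77210300 (in m·kg/m³).
e = (28900 − 27110) − (81638000 − 77210300) / 3340 = 464 m.

464 m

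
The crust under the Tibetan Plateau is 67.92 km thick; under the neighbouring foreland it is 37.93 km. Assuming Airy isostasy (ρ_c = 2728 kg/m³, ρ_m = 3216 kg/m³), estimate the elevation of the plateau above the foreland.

Excess crust Δ = 67.92 km − 37.93 km = 29.99 km, split between elevation h and root r with h + r = Δ.
Airy balance ρ_c h = (ρ_m − ρ_c) r gives r = h ρ_c/(ρ_m − ρ_c), so h (1 + ρ_c/(ρ_m − ρ_c)) = Δ, i.e. h = Δ (ρ_m − ρ_c)/ρ_m.
h = 29.99 km × 488/3216 = 4.55 km.

4.55 km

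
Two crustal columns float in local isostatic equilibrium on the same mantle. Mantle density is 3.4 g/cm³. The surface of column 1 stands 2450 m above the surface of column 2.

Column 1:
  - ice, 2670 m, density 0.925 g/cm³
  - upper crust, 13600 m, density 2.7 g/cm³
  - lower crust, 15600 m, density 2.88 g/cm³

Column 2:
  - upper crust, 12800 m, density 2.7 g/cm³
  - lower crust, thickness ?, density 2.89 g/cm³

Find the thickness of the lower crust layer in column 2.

Take the compensation level at the base of the deeper column (depth z_c below the surface of column 1) and equate Σ ρ_i t_i down to z_c; mantle fills any gap and the z_c terms cancel.
Column 1: 2670×0.925 + 13600×2.7 + 15600×2.88 + (z_c − 31870)×3.4
Column 2: 2450×0 + 12800×2.7 + x×2.89 + (z_c − 2450 − 12800 − x)×3.4
The z_c×3.4 term appears on both sides and cancels. Collect the known terms of each column as K = Σ(ρt)_known − 3.4 × (depth of known layers): K_1 = 84117.75 − 3.4×31870 = −24240.25; K_2 = 34560 − 3.4×(2450 + 12800) = −17290.
Balance: K_1 = K_2 − x×(3.4 − 2.89), so x = (K_2 − K_1)/(3.4 − 2.89) = 6950.25/0.51 = 13600 m.

13600 m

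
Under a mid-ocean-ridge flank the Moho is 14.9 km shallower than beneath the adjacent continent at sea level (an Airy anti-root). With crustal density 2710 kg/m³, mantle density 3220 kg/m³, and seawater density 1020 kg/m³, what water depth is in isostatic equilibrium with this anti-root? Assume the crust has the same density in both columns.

4.5 km

Replacing a thickness d of crust by seawater at the top must be balanced by replacing crust with mantle at the base: d (ρ_c − ρ_w) = a (ρ_m − ρ_c).
d = a (ρ_m − ρ_c)/(ρ_c − ρ_w) = 14.9 km × 510/1690 = 4.5 km.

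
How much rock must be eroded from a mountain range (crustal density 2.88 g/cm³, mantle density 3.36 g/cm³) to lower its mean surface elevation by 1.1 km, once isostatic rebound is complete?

Net drop Δ = e − u = e − e ρ_c/ρ_m = e (ρ_m − ρ_c)/ρ_m.
e = Δ ρ_m/(ρ_m − ρ_c) = 1.1 km × 3.36/0.48 = 7.7 km.

7.7 km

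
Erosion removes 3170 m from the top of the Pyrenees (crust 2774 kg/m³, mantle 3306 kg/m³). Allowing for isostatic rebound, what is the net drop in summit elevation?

Rebound u = e ρ_c/ρ_m = 3170 m × 2774/3306 = 2660 m.
Net surface drop = e − u = 3170 m − 2660 m = e (ρ_m − ρ_c)/ρ_m = 510 m.

510 m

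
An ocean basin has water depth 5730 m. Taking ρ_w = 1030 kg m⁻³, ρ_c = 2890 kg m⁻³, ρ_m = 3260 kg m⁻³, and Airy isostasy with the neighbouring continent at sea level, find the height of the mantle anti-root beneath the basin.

For local isostatic compensation: replacing crust with seawater at the top is compensated by replacing crust with mantle at the base: d (ρ_c − ρ_w) = a (ρ_m − ρ_c).
a = d (ρ_c − ρ_w)/(ρ_m − ρ_c) = 5730 m × 1860/370 = 28800 m.

28800 m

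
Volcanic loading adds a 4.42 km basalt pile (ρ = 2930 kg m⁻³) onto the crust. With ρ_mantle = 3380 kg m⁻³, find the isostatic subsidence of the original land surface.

3.83 km

Subaerial loading: s = t ρ_load / ρ_m.
s = 4.42 km × 2930/3380 = 3.83 km.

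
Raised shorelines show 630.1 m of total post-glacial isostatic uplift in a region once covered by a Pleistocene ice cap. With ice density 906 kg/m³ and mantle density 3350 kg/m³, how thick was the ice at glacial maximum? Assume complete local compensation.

u = t ρ_ice/ρ_m → t = u ρ_m/ρ_ice = 630.1 m × 3350/906 = 2330 m.

2330 m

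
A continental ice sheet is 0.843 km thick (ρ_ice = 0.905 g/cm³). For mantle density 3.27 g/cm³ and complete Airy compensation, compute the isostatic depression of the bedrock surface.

0.233 km

In Airy isostatic equilibrium: the ice load ρ_ice t is balanced by mantle displaced below, ρ_m s.
s = t ρ_ice / ρ_m = 0.843 km × 0.905/3.27 = 0.233 km.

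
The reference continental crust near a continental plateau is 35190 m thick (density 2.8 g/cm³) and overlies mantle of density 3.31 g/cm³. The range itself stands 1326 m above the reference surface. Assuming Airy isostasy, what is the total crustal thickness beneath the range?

Root depth r = h ρ_c / (ρ_m − ρ_c) = 1326 m × 2.8 / 0.51 = 7280 m.
Total thickness = T + h + r = 35190 m + 1326 m + 7280 m = 43800 m.

43800 m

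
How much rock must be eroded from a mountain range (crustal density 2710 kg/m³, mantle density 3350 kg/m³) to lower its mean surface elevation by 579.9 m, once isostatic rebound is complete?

3040 m

Net drop Δ = e − u = e − e ρ_c/ρ_m = e (ρ_m − ρ_c)/ρ_m.
e = Δ ρ_m/(ρ_m − ρ_c) = 579.9 m × 3350/640 = 3040 m.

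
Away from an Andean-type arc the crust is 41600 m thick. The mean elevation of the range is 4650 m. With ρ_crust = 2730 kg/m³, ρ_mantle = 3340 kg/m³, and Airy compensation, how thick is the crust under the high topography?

Root depth r = h ρ_c / (ρ_m − ρ_c) = 4650 m × 2730 / 610 = 20810 m.
Total thickness = T + h + r = 41600 m + 4650 m + 20810 m = 67100 m.

67100 m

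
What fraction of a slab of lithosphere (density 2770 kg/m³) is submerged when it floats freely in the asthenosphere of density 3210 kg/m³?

Submerged fraction = ρ_obj/ρ_fluid = 2770/3210 = 0.863.

0.863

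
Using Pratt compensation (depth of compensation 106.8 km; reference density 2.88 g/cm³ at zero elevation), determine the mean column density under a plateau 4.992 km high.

2.75 g/cm³

Pratt balance: ρ_ref D = ρ (D + h).
ρ = ρ_ref D/(D + h) = 2.88 × 106.8 km/(106.8 km + 4.992 km) = 2.75 g/cm³.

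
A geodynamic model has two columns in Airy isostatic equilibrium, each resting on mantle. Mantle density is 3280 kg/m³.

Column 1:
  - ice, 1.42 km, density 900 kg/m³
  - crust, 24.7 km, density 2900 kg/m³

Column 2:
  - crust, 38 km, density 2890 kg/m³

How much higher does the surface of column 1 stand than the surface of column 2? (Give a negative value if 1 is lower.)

−0.626 km

For any compensation level in the mantle, the mantle terms cancel and isostasy reduces to e = (Σt_1 − Σt_2) − (Σ(ρt)_1 − Σ(ρt)_2) / ρ_m.
Σt_1 = 26.12 km; Σt_2 = 38 km; Σ(ρt)_1 = 72908; Σ(ρt)_2 = 109820 (in km·kg/m³).
e = (26.12 − 38) − (72908 − 109820) / 3280 = −0.626 km.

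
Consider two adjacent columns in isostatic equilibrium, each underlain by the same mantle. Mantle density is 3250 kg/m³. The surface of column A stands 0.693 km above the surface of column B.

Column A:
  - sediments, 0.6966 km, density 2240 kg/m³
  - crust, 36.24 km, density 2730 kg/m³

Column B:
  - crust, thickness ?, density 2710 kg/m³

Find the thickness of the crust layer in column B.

32 km

Take the compensation level at the base of the deeper column (depth z_c below the surface of column A) and equate Σ ρ_i t_i down to z_c; mantle fills any gap and the z_c terms cancel.
Column A: 0.6966×2240 + 36.24×2730 + (z_c − 36.9366)×3250
Column B: 0.693×0 + x×2710 + (z_c − 0.693 − 0 − x)×3250
The z_c×3250 term appears on both sides and cancels. Collect the known terms of each column as K = Σ(ρt)_known − 3250 × (depth of known layers): K_A = 100495.584 − 3250×36.9366 = −19548.366; K_B = 0 − 3250×(0.693 + 0) = −2252.25.
Balance: K_A = K_B − x×(3250 − 2710), so x = (K_B − K_A)/(3250 − 2710) = 17296.1/540 = 32 km.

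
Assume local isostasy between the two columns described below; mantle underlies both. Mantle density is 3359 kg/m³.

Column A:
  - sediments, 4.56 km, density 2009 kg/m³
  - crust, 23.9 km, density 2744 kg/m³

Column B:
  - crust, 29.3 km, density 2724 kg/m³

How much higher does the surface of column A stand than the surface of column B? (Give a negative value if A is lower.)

For any compensation level in the mantle, the mantle terms cancel and isostasy reduces to e = (Σt_A − Σt_B) − (Σ(ρt)_A − Σ(ρt)_B) / ρ_m.
Σt_A = 28.46 km; Σt_B = 29.3 km; Σ(ρt)_A = 74742.64; Σ(ρt)_B = 79813.2 (in km·kg/m³).
e = (28.46 − 29.3) − (74742.64 − 79813.2) / 3359 = 0.67 km.

0.67 km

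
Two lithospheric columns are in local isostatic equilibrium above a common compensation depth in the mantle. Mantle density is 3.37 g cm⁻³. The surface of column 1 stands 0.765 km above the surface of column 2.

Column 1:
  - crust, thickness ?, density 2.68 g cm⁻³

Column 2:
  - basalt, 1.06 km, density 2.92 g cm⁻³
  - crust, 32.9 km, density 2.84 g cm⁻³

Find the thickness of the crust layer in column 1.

Take the compensation level at the base of the deeper column (depth z_c below the surface of column 1) and equate Σ ρ_i t_i down to z_c; mantle fills any gap and the z_c terms cancel.
Column 1: x×2.68 + (z_c − 0 − x)×3.37
Column 2: 0.765×0 + 1.06×2.92 + 32.9×2.84 + (z_c − 0.765 − 33.96)×3.37
The z_c×3.37 term appears on both sides and cancels. Collect the known terms of each column as K = Σ(ρt)_known − 3.37 × (depth of known layers): K_1 = 0 − 3.37×0 = 0; K_2 = 96.5312 − 3.37×(0.765 + 33.96) = −20.49205.
Balance: K_1 − x×(3.37 − 2.68) = K_2, so x = (K_1 − K_2)/(3.37 − 2.68) = 20.492/0.69 = 29.7 km.

29.7 km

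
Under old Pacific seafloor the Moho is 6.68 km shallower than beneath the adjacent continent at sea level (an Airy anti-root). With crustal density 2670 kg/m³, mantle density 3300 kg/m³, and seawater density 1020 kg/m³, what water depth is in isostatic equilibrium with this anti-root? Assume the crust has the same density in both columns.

Replacing a thickness d of crust by seawater at the top must be balanced by replacing crust with mantle at the base: d (ρ_c − ρ_w) = a (ρ_m − ρ_c).
d = a (ρ_m − ρ_c)/(ρ_c − ρ_w) = 6.68 km × 630/1650 = 2.55 km.

2.55 km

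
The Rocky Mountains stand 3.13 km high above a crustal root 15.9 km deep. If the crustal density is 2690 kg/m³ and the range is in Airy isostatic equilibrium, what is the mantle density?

3220 kg/m³

Airy balance: ρ_c h = (ρ_m − ρ_c) r → ρ_m = ρ_c (1 + h/r).
ρ_m = 2690 × (1 + 3.13 km/15.9 km) = 3220 kg/m³.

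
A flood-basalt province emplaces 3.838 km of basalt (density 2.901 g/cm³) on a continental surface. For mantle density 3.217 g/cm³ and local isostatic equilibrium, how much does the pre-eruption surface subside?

Subaerial loading: s = t ρ_load / ρ_m.
s = 3.838 km × 2.901/3.217 = 3.46 km.

3.46 km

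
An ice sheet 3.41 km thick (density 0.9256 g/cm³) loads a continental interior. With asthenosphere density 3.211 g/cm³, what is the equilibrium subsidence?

By Archimedes' principle applied to the lithosphere: the ice load ρ_ice t is balanced by mantle displaced below, ρ_m s.
s = t ρ_ice / ρ_m = 3.41 km × 0.9256/3.211 = 0.983 km.

0.983 km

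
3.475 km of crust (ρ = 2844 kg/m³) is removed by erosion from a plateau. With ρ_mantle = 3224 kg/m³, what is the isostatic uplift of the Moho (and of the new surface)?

3.07 km

Unloading: uplift u = e ρ_c/ρ_m = 3.475 km × 2844/3224 = 3.07 km.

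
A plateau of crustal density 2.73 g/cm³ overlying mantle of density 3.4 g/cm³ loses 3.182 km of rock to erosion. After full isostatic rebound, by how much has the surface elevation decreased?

0.627 km

Rebound u = e ρ_c/ρ_m = 3.182 km × 2.73/3.4 = 2.555 km.
Net surface drop = e − u = 3.182 km − 2.555 km = e (ρ_m − ρ_c)/ρ_m = 0.627 km.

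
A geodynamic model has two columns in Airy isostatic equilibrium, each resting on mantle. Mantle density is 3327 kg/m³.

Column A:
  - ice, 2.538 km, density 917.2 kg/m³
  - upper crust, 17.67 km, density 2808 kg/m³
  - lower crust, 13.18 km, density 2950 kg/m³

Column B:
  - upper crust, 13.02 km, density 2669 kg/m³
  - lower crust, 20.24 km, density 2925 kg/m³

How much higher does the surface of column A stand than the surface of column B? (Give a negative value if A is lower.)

For any compensation level in the mantle, the mantle terms cancel and isostasy reduces to e = (Σt_A − Σt_B) − (Σ(ρt)_A − Σ(ρt)_B) / ρ_m.
Σt_A = 33.388 km; Σt_B = 33.26 km; Σ(ρt)_A = 90826.2136; Σ(ρt)_B = 93952.38 (in km·kg/m³).
e = (33.388 − 33.26) − (90826.2136 − 93952.38) / 3327 = 1.07 km.

1.07 km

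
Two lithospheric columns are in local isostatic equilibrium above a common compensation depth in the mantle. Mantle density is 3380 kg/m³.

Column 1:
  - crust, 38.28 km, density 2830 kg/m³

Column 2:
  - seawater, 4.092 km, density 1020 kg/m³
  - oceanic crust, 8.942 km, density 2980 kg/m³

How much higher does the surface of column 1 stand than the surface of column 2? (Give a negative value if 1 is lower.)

2.31 km

For any compensation level in the mantle, the mantle terms cancel and isostasy reduces to e = (Σt_1 − Σt_2) − (Σ(ρt)_1 − Σ(ρt)_2) / ρ_m.
Σt_1 = 38.28 km; Σt_2 = 13.034 km; Σ(ρt)_1 = 108332.4; Σ(ρt)_2 = 30821 (in km·kg/m³).
e = (38.28 − 13.034) − (108332.4 − 30821) / 3380 = 2.31 km.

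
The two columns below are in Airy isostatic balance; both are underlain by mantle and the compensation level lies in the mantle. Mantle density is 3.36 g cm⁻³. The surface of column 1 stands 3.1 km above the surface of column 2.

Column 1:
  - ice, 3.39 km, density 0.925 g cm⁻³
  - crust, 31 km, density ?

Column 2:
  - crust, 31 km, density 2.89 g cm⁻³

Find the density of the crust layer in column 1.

Take the compensation level at the base of the deeper column (depth z_c below the surface of column 1) and equate Σ ρ_i t_i down to z_c; mantle fills any gap and the z_c terms cancel.
Column 1: 3.39×0.925 + 31×ρ + (z_c − 34.39)×3.36
Column 2: 3.1×0 + 31×2.89 + (z_c − 3.1 − 31)×3.36
The z_c×3.36 term appears on both sides and cancels. Collect the known terms of each column as K = Σ(ρt)_known − 3.36 × (depth of known layers): K_1 = 3.13575 − 3.36×34.39 = −112.41465; K_2 = 89.59 − 3.36×(3.1 + 31) = −24.986.
Balance: K_1 + 31×ρ = K_2, so ρ = (K_2 − K_1)/31 = 87.4286/31 = 2.82 g cm⁻³.

2.82 g cm⁻³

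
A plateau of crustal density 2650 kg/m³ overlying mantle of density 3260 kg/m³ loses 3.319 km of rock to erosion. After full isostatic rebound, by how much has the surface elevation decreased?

0.621 km

Rebound u = e ρ_c/ρ_m = 3.319 km × 2650/3260 = 2.698 km.
Net surface drop = e − u = 3.319 km − 2.698 km = e (ρ_m − ρ_c)/ρ_m = 0.621 km.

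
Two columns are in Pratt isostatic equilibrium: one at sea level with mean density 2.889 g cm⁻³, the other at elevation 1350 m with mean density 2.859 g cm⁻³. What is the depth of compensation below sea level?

129000 m

ρ_ref D = ρ (D + h) → D (ρ_ref − ρ) = ρ h.
D = ρ h/(ρ_ref − ρ) = 2.859 × 1350 m/(2.889 − 2.859) = 129000 m.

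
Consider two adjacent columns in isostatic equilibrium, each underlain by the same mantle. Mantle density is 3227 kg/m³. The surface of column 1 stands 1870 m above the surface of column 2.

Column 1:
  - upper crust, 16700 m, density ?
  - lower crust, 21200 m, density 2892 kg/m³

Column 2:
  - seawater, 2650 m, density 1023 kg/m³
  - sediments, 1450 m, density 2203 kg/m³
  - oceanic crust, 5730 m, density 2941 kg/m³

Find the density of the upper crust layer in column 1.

Take the compensation level at the base of the deeper column (depth z_c below the surface of column 1) and equate Σ ρ_i t_i down to z_c; mantle fills any gap and the z_c terms cancel.
Column 1: 16700×ρ + 21200×2892 + (z_c − 37900)×3227
Column 2: 1870×0 + 2650×1023 + 1450×2203 + 5730×2941 + (z_c − 1870 − 9830)×3227
The z_c×3227 term appears on both sides and cancels. Collect the known terms of each column as K = Σ(ρt)_known − 3227 × (depth of known layers): K_1 = 61310400 − 3227×37900 = −60992900; K_2 = 22757230 − 3227×(1870 + 9830) = −14998670.
Balance: K_1 + 16700×ρ = K_2, so ρ = (K_2 − K_1)/16700 = 45994200/16700 = 2750 kg/m³.

2750 kg/m³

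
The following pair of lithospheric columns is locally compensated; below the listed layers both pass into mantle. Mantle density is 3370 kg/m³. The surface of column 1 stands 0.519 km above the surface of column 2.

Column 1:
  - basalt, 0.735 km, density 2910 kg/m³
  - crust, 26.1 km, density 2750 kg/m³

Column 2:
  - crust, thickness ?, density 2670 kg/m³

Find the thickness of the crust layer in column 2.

Take the compensation level at the base of the deeper column (depth z_c below the surface of column 1) and equate Σ ρ_i t_i down to z_c; mantle fills any gap and the z_c terms cancel.
Column 1: 0.735×2910 + 26.1×2750 + (z_c − 26.835)×3370
Column 2: 0.519×0 + x×2670 + (z_c − 0.519 − 0 − x)×3370
The z_c×3370 term appears on both sides and cancels. Collect the known terms of each column as K = Σ(ρt)_known − 3370 × (depth of known layers): K_1 = 73913.85 − 3370×26.835 = −16520.1; K_2 = 0 − 3370×(0.519 + 0) = −1749.03.
Balance: K_1 = K_2 − x×(3370 − 2670), so x = (K_2 − K_1)/(3370 − 2670) = 14771.1/700 = 21.1 km.

21.1 km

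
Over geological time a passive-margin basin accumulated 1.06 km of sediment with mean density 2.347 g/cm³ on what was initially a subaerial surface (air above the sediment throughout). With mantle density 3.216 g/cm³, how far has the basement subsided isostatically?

0.774 km

Subaerial load: s = t ρ_sed / ρ_m = 1.06 km × 2.347/3.216 = 0.774 km.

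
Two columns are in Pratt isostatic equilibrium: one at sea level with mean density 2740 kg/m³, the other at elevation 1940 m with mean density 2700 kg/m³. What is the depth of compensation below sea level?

131000 m

ρ_ref D = ρ (D + h) → D (ρ_ref − ρ) = ρ h.
D = ρ h/(ρ_ref − ρ) = 2700 × 1940 m/(2740 − 2700) = 131000 m.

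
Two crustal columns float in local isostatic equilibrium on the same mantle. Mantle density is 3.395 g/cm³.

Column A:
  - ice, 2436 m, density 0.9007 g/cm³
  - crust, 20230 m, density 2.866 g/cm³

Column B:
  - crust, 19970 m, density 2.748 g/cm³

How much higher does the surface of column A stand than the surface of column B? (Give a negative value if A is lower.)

For any compensation level in the mantle, the mantle terms cancel and isostasy reduces to e = (Σt_A − Σt_B) − (Σ(ρt)_A − Σ(ρt)_B) / ρ_m.
Σt_A = 22666 m; Σt_B = 19970 m; Σ(ρt)_A = 60173.2852; Σ(ρt)_B = 54877.56 (in m·g/cm³).
e = (22666 − 19970) − (60173.2852 − 54877.56) / 3.395 = 1140 m.

1140 m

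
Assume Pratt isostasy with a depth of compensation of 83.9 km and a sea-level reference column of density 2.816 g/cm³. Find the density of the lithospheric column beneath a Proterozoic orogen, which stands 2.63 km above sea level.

2.73 g/cm³

Pratt balance: ρ_ref D = ρ (D + h).
ρ = ρ_ref D/(D + h) = 2.816 × 83.9 km/(83.9 km + 2.63 km) = 2.73 g/cm³.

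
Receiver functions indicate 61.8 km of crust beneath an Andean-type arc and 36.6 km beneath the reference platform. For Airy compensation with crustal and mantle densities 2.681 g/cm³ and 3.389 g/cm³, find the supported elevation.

Excess crust Δ = 61.8 km − 36.6 km = 25.2 km, split between elevation h and root r with h + r = Δ.
Airy balance ρ_c h = (ρ_m − ρ_c) r gives r = h ρ_c/(ρ_m − ρ_c), so h (1 + ρ_c/(ρ_m − ρ_c)) = Δ, i.e. h = Δ (ρ_m − ρ_c)/ρ_m.
h = 25.2 km × 0.708/3.389 = 5.26 km.

5.26 km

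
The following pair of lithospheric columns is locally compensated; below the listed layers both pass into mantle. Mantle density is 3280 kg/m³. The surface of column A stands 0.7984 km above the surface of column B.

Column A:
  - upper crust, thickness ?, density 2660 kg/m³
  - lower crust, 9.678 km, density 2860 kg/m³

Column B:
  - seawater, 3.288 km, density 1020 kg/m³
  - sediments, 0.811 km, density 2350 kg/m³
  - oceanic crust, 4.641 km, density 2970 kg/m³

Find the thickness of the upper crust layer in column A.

13.2 km

Take the compensation level at the base of the deeper column (depth z_c below the surface of column A) and equate Σ ρ_i t_i down to z_c; mantle fills any gap and the z_c terms cancel.
Column A: x×2660 + 9.678×2860 + (z_c − 9.678 − x)×3280
Column B: 0.7984×0 + 3.288×1020 + 0.811×2350 + 4.641×2970 + (z_c − 0.7984 − 8.74)×3280
The z_c×3280 term appears on both sides and cancels. Collect the known terms of each column as K = Σ(ρt)_known − 3280 × (depth of known layers): K_A = 27679.08 − 3280×9.678 = −4064.76; K_B = 19043.38 − 3280×(0.7984 + 8.74) = −12242.572.
Balance: K_A − x×(3280 − 2660) = K_B, so x = (K_A − K_B)/(3280 − 2660) = 8177.81/620 = 13.2 km.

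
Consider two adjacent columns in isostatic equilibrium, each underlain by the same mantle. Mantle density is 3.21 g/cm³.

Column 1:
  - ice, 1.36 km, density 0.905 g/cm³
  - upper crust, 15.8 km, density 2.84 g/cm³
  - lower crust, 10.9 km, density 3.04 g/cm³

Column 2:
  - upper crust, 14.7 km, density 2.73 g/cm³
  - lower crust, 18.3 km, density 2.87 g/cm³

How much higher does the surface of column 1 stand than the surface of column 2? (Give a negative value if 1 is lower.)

For any compensation level in the mantle, the mantle terms cancel and isostasy reduces to e = (Σt_1 − Σt_2) − (Σ(ρt)_1 − Σ(ρt)_2) / ρ_m.
Σt_1 = 28.06 km; Σt_2 = 33 km; Σ(ρt)_1 = 79.2388; Σ(ρt)_2 = 92.652 (in km·g/cm³).
e = (28.06 − 33) − (79.2388 − 92.652) / 3.21 = −0.761 km.

−0.761 km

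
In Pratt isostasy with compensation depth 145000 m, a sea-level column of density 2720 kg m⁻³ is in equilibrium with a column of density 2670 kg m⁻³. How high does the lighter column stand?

ρ_ref D = ρ (D + h) → h = D (ρ_ref − ρ)/ρ.
h = 145000 m × (2720 − 2670)/2670 = 2720 m.

2720 m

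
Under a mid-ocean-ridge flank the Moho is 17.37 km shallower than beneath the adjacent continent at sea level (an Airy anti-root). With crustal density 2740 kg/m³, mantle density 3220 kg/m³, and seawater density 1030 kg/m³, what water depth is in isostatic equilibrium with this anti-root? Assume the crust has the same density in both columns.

Replacing a thickness d of crust by seawater at the top must be balanced by replacing crust with mantle at the base: d (ρ_c − ρ_w) = a (ρ_m − ρ_c).
d = a (ρ_m − ρ_c)/(ρ_c − ρ_w) = 17.37 km × 480/1710 = 4.88 km.

4.88 km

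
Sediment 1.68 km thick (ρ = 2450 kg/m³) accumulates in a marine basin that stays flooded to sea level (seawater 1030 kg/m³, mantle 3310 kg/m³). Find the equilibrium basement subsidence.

Submarine loading: the sediment displaces seawater, and the subsidence is in turn flooded, so s (ρ_m − ρ_w) = t (ρ_sed − ρ_w).
s = 1.68 km × (2450 − 1030) / (3310 − 1030) = 1.05 km.

1.05 km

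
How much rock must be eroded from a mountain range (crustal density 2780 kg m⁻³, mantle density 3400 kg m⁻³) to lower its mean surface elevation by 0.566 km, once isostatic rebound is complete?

3.1 km

Net drop Δ = e − u = e − e ρ_c/ρ_m = e (ρ_m − ρ_c)/ρ_m.
e = Δ ρ_m/(ρ_m − ρ_c) = 0.566 km × 3400/620 = 3.1 km.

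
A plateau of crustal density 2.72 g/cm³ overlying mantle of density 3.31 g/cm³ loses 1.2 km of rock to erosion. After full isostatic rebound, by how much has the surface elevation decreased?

0.214 km

Rebound u = e ρ_c/ρ_m = 1.2 km × 2.72/3.31 = 0.9861 km.
Net surface drop = e − u = 1.2 km − 0.9861 km = e (ρ_m − ρ_c)/ρ_m = 0.214 km.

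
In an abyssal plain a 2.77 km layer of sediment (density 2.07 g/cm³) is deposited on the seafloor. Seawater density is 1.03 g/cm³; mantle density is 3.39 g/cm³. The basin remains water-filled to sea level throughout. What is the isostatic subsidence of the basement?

Submarine loading: the sediment displaces seawater, and the subsidence is in turn flooded, so s (ρ_m − ρ_w) = t (ρ_sed − ρ_w).
s = 2.77 km × (2.07 − 1.03) / (3.39 − 1.03) = 1.22 km.

1.22 km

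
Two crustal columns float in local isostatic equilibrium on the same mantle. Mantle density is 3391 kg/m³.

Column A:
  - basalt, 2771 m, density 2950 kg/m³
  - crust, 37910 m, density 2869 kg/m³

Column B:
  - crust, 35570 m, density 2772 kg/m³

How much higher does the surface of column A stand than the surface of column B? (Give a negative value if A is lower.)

For any compensation level in the mantle, the mantle terms cancel and isostasy reduces to e = (Σt_A − Σt_B) − (Σ(ρt)_A − Σ(ρt)_B) / ρ_m.
Σt_A = 40681 m; Σt_B = 35570 m; Σ(ρt)_A = 116938240; Σ(ρt)_B = 98600040 (in m·kg/m³).
e = (40681 − 35570) − (116938240 − 98600040) / 3391 = −297 m.

−297 m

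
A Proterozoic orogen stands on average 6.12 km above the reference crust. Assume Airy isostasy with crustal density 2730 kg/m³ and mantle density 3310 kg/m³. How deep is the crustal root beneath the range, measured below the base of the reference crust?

28.8 km

For local isostatic compensation: the weight of the topography is balanced by the buoyancy of the root, ρ_c h = (ρ_m − ρ_c) r.
r = h · ρ_c / (ρ_m − ρ_c) = 6.12 km × 2730 / (3310 − 2730) = 28.8 km.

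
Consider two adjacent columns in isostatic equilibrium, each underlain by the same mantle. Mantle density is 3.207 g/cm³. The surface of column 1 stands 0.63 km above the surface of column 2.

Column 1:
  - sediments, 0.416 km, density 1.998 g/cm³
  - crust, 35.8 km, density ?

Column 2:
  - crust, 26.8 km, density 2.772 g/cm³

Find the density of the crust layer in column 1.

2.84 g/cm³

Take the compensation level at the base of the deeper column (depth z_c below the surface of column 1) and equate Σ ρ_i t_i down to z_c; mantle fills any gap and the z_c terms cancel.
Column 1: 0.416×1.998 + 35.8×ρ + (z_c − 36.216)×3.207
Column 2: 0.63×0 + 26.8×2.772 + (z_c − 0.63 − 26.8)×3.207
The z_c×3.207 term appears on both sides and cancels. Collect the known terms of each column as K = Σ(ρt)_known − 3.207 × (depth of known layers): K_1 = 0.831168 − 3.207×36.216 = −115.313544; K_2 = 74.2896 − 3.207×(0.63 + 26.8) = −13.67841.
Balance: K_1 + 35.8×ρ = K_2, so ρ = (K_2 − K_1)/35.8 = 101.635/35.8 = 2.84 g/cm³.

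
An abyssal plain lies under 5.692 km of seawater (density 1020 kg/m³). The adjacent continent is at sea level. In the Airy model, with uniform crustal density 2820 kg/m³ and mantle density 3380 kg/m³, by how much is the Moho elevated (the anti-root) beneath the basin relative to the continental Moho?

Equating mass per unit area of the two columns: replacing crust with seawater at the top is compensated by replacing crust with mantle at the base: d (ρ_c − ρ_w) = a (ρ_m − ρ_c).
a = d (ρ_c − ρ_w)/(ρ_m − ρ_c) = 5.692 km × 1800/560 = 18.3 km.

18.3 km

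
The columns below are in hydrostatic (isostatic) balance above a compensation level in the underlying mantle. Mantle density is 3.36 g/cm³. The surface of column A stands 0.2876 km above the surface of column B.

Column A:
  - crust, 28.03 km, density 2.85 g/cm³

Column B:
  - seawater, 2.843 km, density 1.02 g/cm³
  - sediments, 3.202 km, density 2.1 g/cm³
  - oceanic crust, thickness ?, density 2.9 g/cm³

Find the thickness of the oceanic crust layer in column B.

5.74 km

Take the compensation level at the base of the deeper column (depth z_c below the surface of column A) and equate Σ ρ_i t_i down to z_c; mantle fills any gap and the z_c terms cancel.
Column A: 28.03×2.85 + (z_c − 28.03)×3.36
Column B: 0.2876×0 + 2.843×1.02 + 3.202×2.1 + x×2.9 + (z_c − 0.2876 − 6.045 − x)×3.36
The z_c×3.36 term appears on both sides and cancels. Collect the known terms of each column as K = Σ(ρt)_known − 3.36 × (depth of known layers): K_A = 79.8855 − 3.36×28.03 = −14.2953; K_B = 9.62406 − 3.36×(0.2876 + 6.045) = −11.653476.
Balance: K_A = K_B − x×(3.36 − 2.9), so x = (K_B − K_A)/(3.36 − 2.9) = 2.64182/0.46 = 5.74 km.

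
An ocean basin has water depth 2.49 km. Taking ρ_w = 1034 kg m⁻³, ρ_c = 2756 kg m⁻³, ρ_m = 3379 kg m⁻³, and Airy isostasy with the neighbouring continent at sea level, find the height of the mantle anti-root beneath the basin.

6.88 km

Isostatic balance requires: replacing crust with seawater at the top is compensated by replacing crust with mantle at the base: d (ρ_c − ρ_w) = a (ρ_m − ρ_c).
a = d (ρ_c − ρ_w)/(ρ_m − ρ_c) = 2.49 km × 1722/623 = 6.88 km.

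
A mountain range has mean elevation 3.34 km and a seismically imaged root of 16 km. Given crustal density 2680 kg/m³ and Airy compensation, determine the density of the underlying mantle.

Airy balance: ρ_c h = (ρ_m − ρ_c) r → ρ_m = ρ_c (1 + h/r).
ρ_m = 2680 × (1 + 3.34 km/16 km) = 3240 kg/m³.

3240 kg/m³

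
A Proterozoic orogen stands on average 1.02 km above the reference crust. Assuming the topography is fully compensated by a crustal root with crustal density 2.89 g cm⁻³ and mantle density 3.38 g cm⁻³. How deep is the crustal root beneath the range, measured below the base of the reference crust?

In Airy isostatic equilibrium: the weight of the topography is balanced by the buoyancy of the root, ρ_c h = (ρ_m − ρ_c) r.
r = h · ρ_c / (ρ_m − ρ_c) = 1.02 km × 2.89 / (3.38 − 2.89) = 6.02 km.

6.02 km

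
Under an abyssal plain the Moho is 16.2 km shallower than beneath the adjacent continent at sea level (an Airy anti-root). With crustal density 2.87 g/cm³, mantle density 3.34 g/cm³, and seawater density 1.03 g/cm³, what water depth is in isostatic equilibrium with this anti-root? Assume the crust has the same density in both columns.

Replacing a thickness d of crust by seawater at the top must be balanced by replacing crust with mantle at the base: d (ρ_c − ρ_w) = a (ρ_m − ρ_c).
d = a (ρ_m − ρ_c)/(ρ_c − ρ_w) = 16.2 km × 0.47/1.84 = 4.14 km.

4.14 km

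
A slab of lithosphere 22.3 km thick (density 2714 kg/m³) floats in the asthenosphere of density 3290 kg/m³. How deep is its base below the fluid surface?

Draft d = t ρ_obj/ρ_fluid = 22.3 km × 2714/3290 = 18.4 km.

18.4 km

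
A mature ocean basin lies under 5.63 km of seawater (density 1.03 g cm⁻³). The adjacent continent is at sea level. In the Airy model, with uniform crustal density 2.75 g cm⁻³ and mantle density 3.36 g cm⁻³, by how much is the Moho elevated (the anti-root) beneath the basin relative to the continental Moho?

Balancing pressure at the compensation depth: replacing crust with seawater at the top is compensated by replacing crust with mantle at the base: d (ρ_c − ρ_w) = a (ρ_m − ρ_c).
a = d (ρ_c − ρ_w)/(ρ_m − ρ_c) = 5.63 km × 1.72/0.61 = 15.9 km.

15.9 km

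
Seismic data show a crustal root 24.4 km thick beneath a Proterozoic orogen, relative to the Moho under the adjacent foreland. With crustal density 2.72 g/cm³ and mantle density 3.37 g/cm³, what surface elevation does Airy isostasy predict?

5.83 km

By Archimedes' principle applied to the lithosphere: ρ_c h = (ρ_m − ρ_c) r.
h = r (ρ_m − ρ_c) / ρ_c = 24.4 km × (3.37 − 2.72) / 2.72 = 5.83 km.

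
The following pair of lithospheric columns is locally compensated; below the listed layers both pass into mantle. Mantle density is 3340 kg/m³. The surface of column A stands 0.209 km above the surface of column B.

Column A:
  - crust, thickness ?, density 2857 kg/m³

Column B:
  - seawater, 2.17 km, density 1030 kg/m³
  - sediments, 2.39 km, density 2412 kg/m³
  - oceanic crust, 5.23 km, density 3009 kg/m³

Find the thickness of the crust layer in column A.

Take the compensation level at the base of the deeper column (depth z_c below the surface of column A) and equate Σ ρ_i t_i down to z_c; mantle fills any gap and the z_c terms cancel.
Column A: x×2857 + (z_c − 0 − x)×3340
Column B: 0.209×0 + 2.17×1030 + 2.39×2412 + 5.23×3009 + (z_c − 0.209 − 9.79)×3340
The z_c×3340 term appears on both sides and cancels. Collect the known terms of each column as K = Σ(ρt)_known − 3340 × (depth of known layers): K_A = 0 − 3340×0 = 0; K_B = 23736.85 − 3340×(0.209 + 9.79) = −9659.81.
Balance: K_A − x×(3340 − 2857) = K_B, so x = (K_A − K_B)/(3340 − 2857) = 9659.81/483 = 20 km.

20 km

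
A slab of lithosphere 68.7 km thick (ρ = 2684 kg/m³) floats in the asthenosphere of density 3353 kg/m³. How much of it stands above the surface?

13.7 km

Floating equilibrium: submerged depth d = t ρ_obj/ρ_fluid = 68.7 km × 2684/3353 = 54.99 km.
Freeboard = t − d = 68.7 km − 54.99 km = 13.7 km.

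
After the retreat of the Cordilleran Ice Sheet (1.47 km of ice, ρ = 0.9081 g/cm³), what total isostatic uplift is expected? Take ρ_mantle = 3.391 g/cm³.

0.394 km

Removing the load lets mantle flow back in; uplift u satisfies ρ_ice t = ρ_m u.
u = t ρ_ice/ρ_m = 1.47 km × 0.9081/3.391 = 0.394 km.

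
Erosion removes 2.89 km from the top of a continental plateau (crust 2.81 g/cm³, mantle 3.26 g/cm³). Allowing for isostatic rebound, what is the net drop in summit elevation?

0.399 km

Rebound u = e ρ_c/ρ_m = 2.89 km × 2.81/3.26 = 2.491 km.
Net surface drop = e − u = 2.89 km − 2.491 km = e (ρ_m − ρ_c)/ρ_m = 0.399 km.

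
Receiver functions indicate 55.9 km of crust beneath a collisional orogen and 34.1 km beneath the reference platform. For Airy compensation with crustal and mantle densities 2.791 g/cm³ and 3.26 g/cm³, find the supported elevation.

Excess crust Δ = 55.9 km − 34.1 km = 21.8 km, split between elevation h and root r with h + r = Δ.
Airy balance ρ_c h = (ρ_m − ρ_c) r gives r = h ρ_c/(ρ_m − ρ_c), so h (1 + ρ_c/(ρ_m − ρ_c)) = Δ, i.e. h = Δ (ρ_m − ρ_c)/ρ_m.
h = 21.8 km × 0.469/3.26 = 3.14 km.

3.14 km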